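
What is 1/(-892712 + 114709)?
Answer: -1/778003 ≈ -1.2853e-6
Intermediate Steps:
1/(-892712 + 114709) = 1/(-778003) = -1/778003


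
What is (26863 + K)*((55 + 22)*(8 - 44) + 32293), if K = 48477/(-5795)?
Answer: 4594135010768/5795 ≈ 7.9278e+8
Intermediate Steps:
K = -48477/5795 (K = 48477*(-1/5795) = -48477/5795 ≈ -8.3653)
(26863 + K)*((55 + 22)*(8 - 44) + 32293) = (26863 - 48477/5795)*((55 + 22)*(8 - 44) + 32293) = 155622608*(77*(-36) + 32293)/5795 = 155622608*(-2772 + 32293)/5795 = (155622608/5795)*29521 = 4594135010768/5795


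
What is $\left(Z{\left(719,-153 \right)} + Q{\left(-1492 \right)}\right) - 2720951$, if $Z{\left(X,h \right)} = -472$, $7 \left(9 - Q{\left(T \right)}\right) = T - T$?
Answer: $-2721414$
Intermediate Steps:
$Q{\left(T \right)} = 9$ ($Q{\left(T \right)} = 9 - \frac{T - T}{7} = 9 - 0 = 9 + 0 = 9$)
$\left(Z{\left(719,-153 \right)} + Q{\left(-1492 \right)}\right) - 2720951 = \left(-472 + 9\right) - 2720951 = -463 - 2720951 = -2721414$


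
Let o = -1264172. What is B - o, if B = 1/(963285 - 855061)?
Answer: 136813750529/108224 ≈ 1.2642e+6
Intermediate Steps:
B = 1/108224 ≈ 9.2401e-6
B - o = 1/108224 - 1*(-1264172) = 1/108224 + 1264172 = 136813750529/108224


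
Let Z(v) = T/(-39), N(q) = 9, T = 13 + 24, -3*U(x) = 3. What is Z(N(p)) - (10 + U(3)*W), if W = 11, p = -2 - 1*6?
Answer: 2/39 ≈ 0.051282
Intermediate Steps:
p = -8 (p = -2 - 6 = -8)
U(x) = -1 (U(x) = -⅓*3 = -1)
T = 37
Z(v) = -37/39 (Z(v) = 37/(-39) = 37*(-1/39) = -37/39)
Z(N(p)) - (10 + U(3)*W) = -37/39 - (10 - 1*11) = -37/39 - (10 - 11) = -37/39 - 1*(-1) = -37/39 + 1 = 2/39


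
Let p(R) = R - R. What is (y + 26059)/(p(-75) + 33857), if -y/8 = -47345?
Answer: 404819/33857 ≈ 11.957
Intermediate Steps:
p(R) = 0
y = 378760 (y = -8*(-47345) = 378760)
(y + 26059)/(p(-75) + 33857) = (378760 + 26059)/(0 + 33857) = 404819/33857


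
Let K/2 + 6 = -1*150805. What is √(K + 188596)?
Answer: I*√113026 ≈ 336.19*I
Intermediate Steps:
K = -301622 (K = -12 + 2*(-1*150805) = -12 + 2*(-150805) = -12 - 301610 = -301622)
√(K + 188596) = √(-301622 + 188596) = √(-113026) = I*√113026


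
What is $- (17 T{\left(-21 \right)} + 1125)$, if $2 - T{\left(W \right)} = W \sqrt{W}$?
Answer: $-1159 - 357 i \sqrt{21} \approx -1159.0 - 1636.0 i$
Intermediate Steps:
$T{\left(W \right)} = 2 - W^{\frac{3}{2}}$ ($T{\left(W \right)} = 2 - W \sqrt{W} = 2 - W^{\frac{3}{2}}$)
$- (17 T{\left(-21 \right)} + 1125) = - (17 \left(2 - \left(-21\right)^{\frac{3}{2}}\right) + 1125) = - (17 \left(2 - - 21 i \sqrt{21}\right) + 1125) = - (17 \left(2 + 21 i \sqrt{21}\right) + 1125) = - (\left(34 + 357 i \sqrt{21}\right) + 1125) = - (1159 + 357 i \sqrt{21}) = -1159 - 357 i \sqrt{21}$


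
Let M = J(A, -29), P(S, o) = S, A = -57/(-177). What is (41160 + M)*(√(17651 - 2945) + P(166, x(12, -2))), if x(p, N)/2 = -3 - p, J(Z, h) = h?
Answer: 6827746 + 123393*√1634 ≈ 1.1816e+7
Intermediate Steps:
A = 19/59 (A = -57*(-1/177) = 19/59 ≈ 0.32203)
x(p, N) = -6 - 2*p (x(p, N) = 2*(-3 - p) = -6 - 2*p)
M = -29
(41160 + M)*(√(17651 - 2945) + P(166, x(12, -2))) = (41160 - 29)*(√(17651 - 2945) + 166) = 41131*(√14706 + 166) = 41131*(3*√1634 + 166) = 41131*(166 + 3*√1634) = 6827746 + 123393*√1634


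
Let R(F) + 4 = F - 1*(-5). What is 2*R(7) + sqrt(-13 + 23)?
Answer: 16 + sqrt(10) ≈ 19.162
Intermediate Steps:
R(F) = 1 + F (R(F) = -4 + (F - 1*(-5)) = -4 + (F + 5) = -4 + (5 + F) = 1 + F)
2*R(7) + sqrt(-13 + 23) = 2*(1 + 7) + sqrt(-13 + 23) = 2*8 + sqrt(10) = 16 + sqrt(10)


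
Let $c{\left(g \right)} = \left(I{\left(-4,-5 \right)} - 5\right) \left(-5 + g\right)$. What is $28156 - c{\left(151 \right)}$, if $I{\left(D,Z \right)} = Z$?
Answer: $29616$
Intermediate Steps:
$c{\left(g \right)} = 50 - 10 g$ ($c{\left(g \right)} = \left(-5 - 5\right) \left(-5 + g\right) = - 10 \left(-5 + g\right) = 50 - 10 g$)
$28156 - c{\left(151 \right)} = 28156 - \left(50 - 1510\right) = 28156 - -1460 = 28156 + 1460 = 29616$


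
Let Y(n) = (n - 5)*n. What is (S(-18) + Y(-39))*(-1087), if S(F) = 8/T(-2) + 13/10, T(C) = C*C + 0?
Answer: -18688791/10 ≈ -1.8689e+6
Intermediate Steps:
T(C) = C² (T(C) = C² + 0 = C²)
Y(n) = n*(-5 + n) (Y(n) = (-5 + n)*n = n*(-5 + n))
S(F) = 33/10 (S(F) = 8/((-2)²) + 13/10 = 8/4 + 13*(⅒) = 8*(¼) + 13/10 = 2 + 13/10 = 33/10)
(S(-18) + Y(-39))*(-1087) = (33/10 - 39*(-5 - 39))*(-1087) = (33/10 - 39*(-44))*(-1087) = (33/10 + 1716)*(-1087) = (17193/10)*(-1087) = -18688791/10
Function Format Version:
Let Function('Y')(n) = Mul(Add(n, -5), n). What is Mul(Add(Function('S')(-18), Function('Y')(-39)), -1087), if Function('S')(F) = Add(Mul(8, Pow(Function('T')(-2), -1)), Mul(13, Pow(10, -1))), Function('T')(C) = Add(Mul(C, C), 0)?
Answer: Rational(-18688791, 10) ≈ -1.8689e+6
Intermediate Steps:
Function('T')(C) = Pow(C, 2) (Function('T')(C) = Add(Pow(C, 2), 0) = Pow(C, 2))
Function('Y')(n) = Mul(n, Add(-5, n)) (Function('Y')(n) = Mul(Add(-5, n), n) = Mul(n, Add(-5, n)))
Function('S')(F) = Rational(33, 10) (Function('S')(F) = Add(Mul(8, Pow(Pow(-2, 2), -1)), Mul(13, Pow(10, -1))) = Add(Mul(8, Pow(4, -1)), Mul(13, Rational(1, 10))) = Add(Mul(8, Rational(1, 4)), Rational(13, 10)) = Add(2, Rational(13, 10)) = Rational(33, 10))
Mul(Add(Function('S')(-18), Function('Y')(-39)), -1087) = Mul(Add(Rational(33, 10), Mul(-39, Add(-5, -39))), -1087) = Mul(Add(Rational(33, 10), Mul(-39, -44)), -1087) = Mul(Add(Rational(33, 10), 1716), -1087) = Mul(Rational(17193, 10), -1087) = Rational(-18688791, 10)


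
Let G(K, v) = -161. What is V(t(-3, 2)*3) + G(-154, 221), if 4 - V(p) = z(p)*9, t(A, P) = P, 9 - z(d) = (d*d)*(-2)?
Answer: -886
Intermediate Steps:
z(d) = 9 + 2*d² (z(d) = 9 - d*d*(-2) = 9 - d²*(-2) = 9 - (-2)*d² = 9 + 2*d²)
V(p) = -77 - 18*p² (V(p) = 4 - (9 + 2*p²)*9 = 4 - (81 + 18*p²) = 4 + (-81 - 18*p²) = -77 - 18*p²)
V(t(-3, 2)*3) + G(-154, 221) = (-77 - 18*(2*3)²) - 161 = (-77 - 18*6²) - 161 = (-77 - 18*36) - 161 = (-77 - 648) - 161 = -725 - 161 = -886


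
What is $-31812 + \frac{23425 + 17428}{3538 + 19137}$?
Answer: $- \frac{721296247}{22675} \approx -31810.0$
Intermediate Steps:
$-31812 + \frac{23425 + 17428}{3538 + 19137} = -31812 + \frac{40853}{22675} = - \frac{721296247}{22675}$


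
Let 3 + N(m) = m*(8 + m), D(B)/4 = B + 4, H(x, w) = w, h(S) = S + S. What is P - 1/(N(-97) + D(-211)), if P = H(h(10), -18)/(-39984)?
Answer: 8371/25996264 ≈ 0.00032201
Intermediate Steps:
h(S) = 2*S
D(B) = 16 + 4*B (D(B) = 4*(B + 4) = 4*(4 + B) = 16 + 4*B)
N(m) = -3 + m*(8 + m)
P = 3/6664 (P = -18/(-39984) = -18*(-1/39984) = 3/6664 ≈ 0.00045018)
P - 1/(N(-97) + D(-211)) = 3/6664 - 1/((-3 + (-97)**2 + 8*(-97)) + (16 + 4*(-211))) = 3/6664 - 1/((-3 + 9409 - 776) + (16 - 844)) = 3/6664 - 1/(8630 - 828) = 3/6664 - 1/7802 = 8371/25996264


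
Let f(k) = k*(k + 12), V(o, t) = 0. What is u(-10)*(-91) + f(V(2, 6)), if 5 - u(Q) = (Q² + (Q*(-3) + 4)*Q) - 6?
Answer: -22841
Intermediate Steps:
f(k) = k*(12 + k)
u(Q) = 11 - Q² - Q*(4 - 3*Q) (u(Q) = 5 - ((Q² + (Q*(-3) + 4)*Q) - 6) = 5 - ((Q² + (-3*Q + 4)*Q) - 6) = 5 - ((Q² + (4 - 3*Q)*Q) - 6) = 5 - ((Q² + Q*(4 - 3*Q)) - 6) = 5 - (-6 + Q² + Q*(4 - 3*Q)) = 5 + (6 - Q² - Q*(4 - 3*Q)) = 11 - Q² - Q*(4 - 3*Q))
u(-10)*(-91) + f(V(2, 6)) = (11 - 4*(-10) + 2*(-10)²)*(-91) + 0*(12 + 0) = (11 + 40 + 2*100)*(-91) + 0*12 = (11 + 40 + 200)*(-91) + 0 = 251*(-91) + 0 = -22841 + 0 = -22841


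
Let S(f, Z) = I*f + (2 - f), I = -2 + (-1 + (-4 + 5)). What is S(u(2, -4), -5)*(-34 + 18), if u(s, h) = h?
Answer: -224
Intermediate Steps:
I = -2 (I = -2 + (-1 + 1) = -2 + 0 = -2)
S(f, Z) = 2 - 3*f (S(f, Z) = -2*f + (2 - f) = 2 - 3*f)
S(u(2, -4), -5)*(-34 + 18) = (2 - 3*(-4))*(-34 + 18) = (2 + 12)*(-16) = 14*(-16) = -224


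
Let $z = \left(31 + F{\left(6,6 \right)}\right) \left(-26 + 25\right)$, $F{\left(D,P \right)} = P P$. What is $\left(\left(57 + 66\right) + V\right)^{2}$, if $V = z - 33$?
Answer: $529$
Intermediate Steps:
$F{\left(D,P \right)} = P^{2}$
$z = -67$ ($z = \left(31 + 6^{2}\right) \left(-26 + 25\right) = \left(31 + 36\right) \left(-1\right) = 67 \left(-1\right) = -67$)
$V = -100$ ($V = -67 - 33 = -100$)
$\left(\left(57 + 66\right) + V\right)^{2} = \left(\left(57 + 66\right) - 100\right)^{2} = \left(123 - 100\right)^{2} = 23^{2} = 529$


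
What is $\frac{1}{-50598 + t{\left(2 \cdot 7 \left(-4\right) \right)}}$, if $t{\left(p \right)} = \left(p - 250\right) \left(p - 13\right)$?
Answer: $- \frac{1}{29484} \approx -3.3917 \cdot 10^{-5}$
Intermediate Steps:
$t{\left(p \right)} = \left(-250 + p\right) \left(-13 + p\right)$
$\frac{1}{-50598 + t{\left(2 \cdot 7 \left(-4\right) \right)}} = \frac{1}{-50598 + \left(3250 + \left(2 \cdot 7 \left(-4\right)\right)^{2} - 263 \cdot 2 \cdot 7 \left(-4\right)\right)} = \frac{1}{-50598 + \left(3250 + \left(14 \left(-4\right)\right)^{2} - 263 \cdot 14 \left(-4\right)\right)} = \frac{1}{-50598 + \left(3250 + \left(-56\right)^{2} - -14728\right)} = \frac{1}{-50598 + \left(3250 + 3136 + 14728\right)} = \frac{1}{-50598 + 21114} = \frac{1}{-29484} = - \frac{1}{29484}$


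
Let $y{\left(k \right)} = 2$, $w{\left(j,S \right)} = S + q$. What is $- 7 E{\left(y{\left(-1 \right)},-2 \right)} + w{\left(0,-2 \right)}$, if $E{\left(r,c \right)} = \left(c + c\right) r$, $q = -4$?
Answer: $50$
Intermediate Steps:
$w{\left(j,S \right)} = -4 + S$ ($w{\left(j,S \right)} = S - 4 = -4 + S$)
$E{\left(r,c \right)} = 2 c r$
$- 7 E{\left(y{\left(-1 \right)},-2 \right)} + w{\left(0,-2 \right)} = - 7 \cdot 2 \left(-2\right) 2 - 6 = \left(-7\right) \left(-8\right) - 6 = 56 - 6 = 50$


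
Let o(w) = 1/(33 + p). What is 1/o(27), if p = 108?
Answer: 141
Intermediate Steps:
o(w) = 1/141 (o(w) = 1/(33 + 108) = 1/141)
1/o(27) = 1/(1/141) = 141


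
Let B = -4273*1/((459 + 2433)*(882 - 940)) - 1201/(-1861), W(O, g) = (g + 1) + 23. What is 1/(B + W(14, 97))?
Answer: 312156696/37980363205 ≈ 0.0082189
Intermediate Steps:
W(O, g) = 24 + g (W(O, g) = (1 + g) + 23 = 24 + g)
B = 209402989/312156696 (B = -4273/(2892*(-58)) - 1201*(-1/1861) = -4273/(-167736) + 1201/1861 = -4273*(-1/167736) + 1201/1861 = 4273/167736 + 1201/1861 = 209402989/312156696 ≈ 0.67083)
1/(B + W(14, 97)) = 1/(209402989/312156696 + (24 + 97)) = 1/(209402989/312156696 + 121) = 1/(37980363205/312156696) = 312156696/37980363205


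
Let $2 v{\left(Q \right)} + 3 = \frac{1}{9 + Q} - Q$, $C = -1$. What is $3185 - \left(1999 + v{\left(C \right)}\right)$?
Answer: $\frac{18991}{16} \approx 1186.9$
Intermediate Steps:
$v{\left(Q \right)} = - \frac{3}{2} + \frac{1}{2 \left(9 + Q\right)} - \frac{Q}{2}$ ($v{\left(Q \right)} = - \frac{3}{2} + \frac{\frac{1}{9 + Q} - Q}{2} = - \frac{3}{2} - \left(\frac{Q}{2} - \frac{1}{2 \left(9 + Q\right)}\right) = - \frac{3}{2} + \frac{1}{2 \left(9 + Q\right)} - \frac{Q}{2}$)
$3185 - \left(1999 + v{\left(C \right)}\right) = 3185 - \left(1999 + \frac{-26 - \left(-1\right)^{2} - -12}{2 \left(9 - 1\right)}\right) = 3185 - \left(1999 + \frac{-26 - 1 + 12}{2 \cdot 8}\right) = 3185 - \left(1999 + \frac{1}{2} \cdot \frac{1}{8} \left(-26 - 1 + 12\right)\right) = 3185 - \left(1999 + \frac{1}{2} \cdot \frac{1}{8} \left(-15\right)\right) = 3185 - \frac{31969}{16} = \frac{18991}{16}$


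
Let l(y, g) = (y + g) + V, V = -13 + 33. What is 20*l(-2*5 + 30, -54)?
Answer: -280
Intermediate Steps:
V = 20
l(y, g) = 20 + g + y (l(y, g) = (y + g) + 20 = (g + y) + 20 = 20 + g + y)
20*l(-2*5 + 30, -54) = 20*(20 - 54 + (-2*5 + 30)) = 20*(20 - 54 + (-10 + 30)) = 20*(20 - 54 + 20) = 20*(-14) = -280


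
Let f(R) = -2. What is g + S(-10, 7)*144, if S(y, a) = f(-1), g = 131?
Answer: -157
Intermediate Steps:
S(y, a) = -2
g + S(-10, 7)*144 = 131 - 2*144 = 131 - 288 = -157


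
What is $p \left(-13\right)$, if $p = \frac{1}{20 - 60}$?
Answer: $\frac{13}{40} \approx 0.325$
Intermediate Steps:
$p = - \frac{1}{40}$ ($p = \frac{1}{-40} = - \frac{1}{40} \approx -0.025$)
$p \left(-13\right) = \left(- \frac{1}{40}\right) \left(-13\right) = \frac{13}{40}$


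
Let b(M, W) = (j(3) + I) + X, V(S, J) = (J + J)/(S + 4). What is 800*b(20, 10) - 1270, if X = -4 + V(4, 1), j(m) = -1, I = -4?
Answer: -8270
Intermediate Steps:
V(S, J) = 2*J/(4 + S) (V(S, J) = (2*J)/(4 + S) = 2*J/(4 + S))
X = -15/4 (X = -4 + 2*1/(4 + 4) = -4 + 2*1/8 = -4 + 2*1*(1/8) = -4 + 1/4 = -15/4 ≈ -3.7500)
b(M, W) = -35/4 (b(M, W) = (-1 - 4) - 15/4 = -5 - 15/4 = -35/4)
800*b(20, 10) - 1270 = 800*(-35/4) - 1270 = -7000 - 1270 = -8270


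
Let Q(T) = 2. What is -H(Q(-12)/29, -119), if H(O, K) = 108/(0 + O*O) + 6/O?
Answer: -22794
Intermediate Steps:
H(O, K) = 6/O + 108/O**2 (H(O, K) = 108/(0 + O**2) + 6/O = 108/(O**2) + 6/O = 108/O**2 + 6/O = 6/O + 108/O**2)
-H(Q(-12)/29, -119) = -6*(18 + 2/29)/(2/29)**2 = -6*841*524/(4*29) = -1*22794 = -22794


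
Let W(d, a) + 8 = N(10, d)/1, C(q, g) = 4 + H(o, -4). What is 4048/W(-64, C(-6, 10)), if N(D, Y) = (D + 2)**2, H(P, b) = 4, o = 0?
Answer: 506/17 ≈ 29.765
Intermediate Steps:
N(D, Y) = (2 + D)**2
C(q, g) = 8 (C(q, g) = 4 + 4 = 8)
W(d, a) = 136 (W(d, a) = -8 + (2 + 10)**2/1 = -8 + 12**2*1 = -8 + 144*1 = -8 + 144 = 136)
4048/W(-64, C(-6, 10)) = 4048/136 = 4048*(1/136) = 506/17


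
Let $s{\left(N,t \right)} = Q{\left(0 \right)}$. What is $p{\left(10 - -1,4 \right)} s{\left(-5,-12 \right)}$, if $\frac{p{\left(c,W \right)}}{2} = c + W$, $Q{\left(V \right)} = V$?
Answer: $0$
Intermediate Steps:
$s{\left(N,t \right)} = 0$
$p{\left(c,W \right)} = 2 W + 2 c$ ($p{\left(c,W \right)} = 2 \left(c + W\right) = 2 \left(W + c\right) = 2 W + 2 c$)
$p{\left(10 - -1,4 \right)} s{\left(-5,-12 \right)} = \left(2 \cdot 4 + 2 \left(10 - -1\right)\right) 0 = \left(8 + 2 \left(10 + 1\right)\right) 0 = \left(8 + 2 \cdot 11\right) 0 = \left(8 + 22\right) 0 = 30 \cdot 0 = 0$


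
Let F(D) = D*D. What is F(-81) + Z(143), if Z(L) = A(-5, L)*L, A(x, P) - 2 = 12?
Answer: 8563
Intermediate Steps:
A(x, P) = 14 (A(x, P) = 2 + 12 = 14)
Z(L) = 14*L
F(D) = D**2
F(-81) + Z(143) = (-81)**2 + 14*143 = 6561 + 2002 = 8563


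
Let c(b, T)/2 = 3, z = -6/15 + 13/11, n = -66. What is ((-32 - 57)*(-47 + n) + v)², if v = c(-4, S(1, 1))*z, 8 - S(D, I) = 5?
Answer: 306243812449/3025 ≈ 1.0124e+8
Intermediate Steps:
S(D, I) = 3 (S(D, I) = 8 - 1*5 = 8 - 5 = 3)
z = 43/55 (z = -6*1/15 + 13*(1/11) = -⅖ + 13/11 = 43/55 ≈ 0.78182)
c(b, T) = 6 (c(b, T) = 2*3 = 6)
v = 258/55 (v = 6*(43/55) = 258/55 ≈ 4.6909)
((-32 - 57)*(-47 + n) + v)² = ((-32 - 57)*(-47 - 66) + 258/55)² = (-89*(-113) + 258/55)² = (10057 + 258/55)² = (553393/55)² = 306243812449/3025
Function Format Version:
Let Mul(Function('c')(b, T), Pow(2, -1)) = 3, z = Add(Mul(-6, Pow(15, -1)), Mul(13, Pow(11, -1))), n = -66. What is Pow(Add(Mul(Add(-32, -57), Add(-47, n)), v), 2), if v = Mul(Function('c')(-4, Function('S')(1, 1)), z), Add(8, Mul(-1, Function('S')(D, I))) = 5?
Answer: Rational(306243812449, 3025) ≈ 1.0124e+8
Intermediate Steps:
Function('S')(D, I) = 3 (Function('S')(D, I) = Add(8, Mul(-1, 5)) = Add(8, -5) = 3)
z = Rational(43, 55) (z = Add(Mul(-6, Rational(1, 15)), Mul(13, Rational(1, 11))) = Add(Rational(-2, 5), Rational(13, 11)) = Rational(43, 55) ≈ 0.78182)
Function('c')(b, T) = 6 (Function('c')(b, T) = Mul(2, 3) = 6)
v = Rational(258, 55) (v = Mul(6, Rational(43, 55)) = Rational(258, 55) ≈ 4.6909)
Pow(Add(Mul(Add(-32, -57), Add(-47, n)), v), 2) = Pow(Add(Mul(Add(-32, -57), Add(-47, -66)), Rational(258, 55)), 2) = Pow(Add(Mul(-89, -113), Rational(258, 55)), 2) = Pow(Add(10057, Rational(258, 55)), 2) = Pow(Rational(553393, 55), 2) = Rational(306243812449, 3025)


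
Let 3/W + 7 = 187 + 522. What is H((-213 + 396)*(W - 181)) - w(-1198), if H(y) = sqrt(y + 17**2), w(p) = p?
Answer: 1198 + I*sqrt(199757298)/78 ≈ 1198.0 + 181.2*I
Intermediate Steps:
W = 1/234 (W = 3/(-7 + (187 + 522)) = 3/(-7 + 709) = 3/702 = 3*(1/702) = 1/234 ≈ 0.0042735)
H(y) = sqrt(289 + y) (H(y) = sqrt(y + 289) = sqrt(289 + y))
H((-213 + 396)*(W - 181)) - w(-1198) = sqrt(289 + (-213 + 396)*(1/234 - 181)) - 1*(-1198) = sqrt(289 + 183*(-42353/234)) + 1198 = sqrt(289 - 2583533/78) + 1198 = sqrt(-2560991/78) + 1198 = I*sqrt(199757298)/78 + 1198 = 1198 + I*sqrt(199757298)/78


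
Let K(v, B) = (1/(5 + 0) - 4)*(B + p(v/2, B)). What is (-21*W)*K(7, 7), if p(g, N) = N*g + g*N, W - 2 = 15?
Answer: 379848/5 ≈ 75970.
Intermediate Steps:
W = 17 (W = 2 + 15 = 17)
p(g, N) = 2*N*g (p(g, N) = N*g + N*g = 2*N*g)
K(v, B) = -19*B/5 - 19*B*v/5 (K(v, B) = (1/(5 + 0) - 4)*(B + 2*B*(v/2)) = (1/5 - 4)*(B + 2*B*(v*(1/2))) = (1/5 - 4)*(B + 2*B*(v/2)) = -19*(B + B*v)/5 = -19*B/5 - 19*B*v/5)
(-21*W)*K(7, 7) = (-21*17)*((19/5)*7*(-1 - 1*7)) = -6783*7*(-1 - 7)/5 = -6783*7*(-8)/5 = -357*(-1064/5) = 379848/5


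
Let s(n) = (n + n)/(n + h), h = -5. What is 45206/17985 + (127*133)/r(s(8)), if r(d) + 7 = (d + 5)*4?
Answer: 916010123/1852455 ≈ 494.48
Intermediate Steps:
s(n) = 2*n/(-5 + n) (s(n) = (n + n)/(n - 5) = (2*n)/(-5 + n) = 2*n/(-5 + n))
r(d) = 13 + 4*d (r(d) = -7 + (d + 5)*4 = -7 + (5 + d)*4 = -7 + (20 + 4*d) = 13 + 4*d)
45206/17985 + (127*133)/r(s(8)) = 45206/17985 + (127*133)/(13 + 4*(2*8/(-5 + 8))) = 45206*(1/17985) + 16891/(13 + 4*(2*8/3)) = 45206/17985 + 16891/(13 + 4*(2*8*(1/3))) = 45206/17985 + 16891/(13 + 4*(16/3)) = 45206/17985 + 16891/(13 + 64/3) = 45206/17985 + 16891/(103/3) = 45206/17985 + 16891*(3/103) = 45206/17985 + 50673/103 = 916010123/1852455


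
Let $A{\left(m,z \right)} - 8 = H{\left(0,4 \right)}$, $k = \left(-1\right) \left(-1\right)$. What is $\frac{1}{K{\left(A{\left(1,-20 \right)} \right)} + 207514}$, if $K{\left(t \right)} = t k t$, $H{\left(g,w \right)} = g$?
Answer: $\frac{1}{207578} \approx 4.8175 \cdot 10^{-6}$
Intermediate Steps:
$k = 1$
$A{\left(m,z \right)} = 8$ ($A{\left(m,z \right)} = 8 + 0 = 8$)
$K{\left(t \right)} = t^{2}$ ($K{\left(t \right)} = t 1 t = t t = t^{2}$)
$\frac{1}{K{\left(A{\left(1,-20 \right)} \right)} + 207514} = \frac{1}{8^{2} + 207514} = \frac{1}{64 + 207514} = \frac{1}{207578}$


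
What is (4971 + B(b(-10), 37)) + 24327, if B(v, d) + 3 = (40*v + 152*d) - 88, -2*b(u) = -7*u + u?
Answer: 33631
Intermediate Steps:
b(u) = 3*u (b(u) = -(-7*u + u)/2 = -(-3)*u = 3*u)
B(v, d) = -91 + 40*v + 152*d (B(v, d) = -3 + ((40*v + 152*d) - 88) = -3 + (-88 + 40*v + 152*d) = -91 + 40*v + 152*d)
(4971 + B(b(-10), 37)) + 24327 = (4971 + (-91 + 40*(3*(-10)) + 152*37)) + 24327 = (4971 + (-91 + 40*(-30) + 5624)) + 24327 = (4971 + (-91 - 1200 + 5624)) + 24327 = (4971 + 4333) + 24327 = 9304 + 24327 = 33631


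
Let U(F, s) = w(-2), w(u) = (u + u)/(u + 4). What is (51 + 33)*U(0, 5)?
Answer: -168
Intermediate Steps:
w(u) = 2*u/(4 + u) (w(u) = (2*u)/(4 + u) = 2*u/(4 + u))
U(F, s) = -2 (U(F, s) = 2*(-2)/(4 - 2) = 2*(-2)/2 = 2*(-2)*(½) = -2)
(51 + 33)*U(0, 5) = (51 + 33)*(-2) = 84*(-2) = -168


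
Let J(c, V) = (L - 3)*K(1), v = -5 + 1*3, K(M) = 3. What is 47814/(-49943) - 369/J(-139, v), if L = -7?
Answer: 5664849/499430 ≈ 11.343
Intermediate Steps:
v = -2 (v = -5 + 3 = -2)
J(c, V) = -30 (J(c, V) = (-7 - 3)*3 = -10*3 = -30)
47814/(-49943) - 369/J(-139, v) = 47814/(-49943) - 369/(-30) = 47814*(-1/49943) - 369*(-1/30) = -47814/49943 + 123/10 = 5664849/499430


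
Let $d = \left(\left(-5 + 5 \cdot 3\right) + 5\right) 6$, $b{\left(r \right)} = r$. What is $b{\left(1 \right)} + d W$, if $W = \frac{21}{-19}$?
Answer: $- \frac{1871}{19} \approx -98.474$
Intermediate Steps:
$W = - \frac{21}{19}$ ($W = 21 \left(- \frac{1}{19}\right) = - \frac{21}{19} \approx -1.1053$)
$d = 90$ ($d = \left(\left(-5 + 15\right) + 5\right) 6 = \left(10 + 5\right) 6 = 15 \cdot 6 = 90$)
$b{\left(1 \right)} + d W = 1 + 90 \left(- \frac{21}{19}\right) = 1 - \frac{1890}{19} = - \frac{1871}{19}$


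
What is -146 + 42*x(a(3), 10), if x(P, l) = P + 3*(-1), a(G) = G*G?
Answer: 106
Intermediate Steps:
a(G) = G**2
x(P, l) = -3 + P (x(P, l) = P - 3 = -3 + P)
-146 + 42*x(a(3), 10) = -146 + 42*(-3 + 3**2) = -146 + 42*(-3 + 9) = -146 + 42*6 = -146 + 252 = 106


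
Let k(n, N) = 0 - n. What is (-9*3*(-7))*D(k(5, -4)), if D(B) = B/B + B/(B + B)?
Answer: 567/2 ≈ 283.50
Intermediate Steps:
k(n, N) = -n
D(B) = 3/2 (D(B) = 1 + B/((2*B)) = 1 + B*(1/(2*B)) = 1 + 1/2 = 3/2)
(-9*3*(-7))*D(k(5, -4)) = (-9*3*(-7))*(3/2) = -27*(-7)*(3/2) = 189*(3/2) = 567/2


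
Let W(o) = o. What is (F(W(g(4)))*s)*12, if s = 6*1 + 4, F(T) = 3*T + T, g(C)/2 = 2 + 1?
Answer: 2880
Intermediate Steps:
g(C) = 6 (g(C) = 2*(2 + 1) = 2*3 = 6)
F(T) = 4*T
s = 10 (s = 6 + 4 = 10)
(F(W(g(4)))*s)*12 = ((4*6)*10)*12 = (24*10)*12 = 240*12 = 2880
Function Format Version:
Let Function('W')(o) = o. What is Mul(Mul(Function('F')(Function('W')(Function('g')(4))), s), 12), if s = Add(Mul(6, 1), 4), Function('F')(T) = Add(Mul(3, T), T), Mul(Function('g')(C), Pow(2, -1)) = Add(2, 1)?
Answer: 2880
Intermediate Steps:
Function('g')(C) = 6 (Function('g')(C) = Mul(2, Add(2, 1)) = Mul(2, 3) = 6)
Function('F')(T) = Mul(4, T)
s = 10 (s = Add(6, 4) = 10)
Mul(Mul(Function('F')(Function('W')(Function('g')(4))), s), 12) = Mul(Mul(Mul(4, 6), 10), 12) = Mul(Mul(24, 10), 12) = Mul(240, 12) = 2880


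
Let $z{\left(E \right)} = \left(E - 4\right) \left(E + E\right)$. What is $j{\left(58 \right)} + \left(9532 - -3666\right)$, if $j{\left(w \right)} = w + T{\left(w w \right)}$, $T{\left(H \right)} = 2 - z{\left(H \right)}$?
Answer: $-22592822$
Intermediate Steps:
$z{\left(E \right)} = 2 E \left(-4 + E\right)$ ($z{\left(E \right)} = \left(-4 + E\right) 2 E = 2 E \left(-4 + E\right)$)
$T{\left(H \right)} = 2 - 2 H \left(-4 + H\right)$
$j{\left(w \right)} = 2 + w - 2 w^{2} \left(-4 + w^{2}\right)$ ($j{\left(w \right)} = w - \left(-2 + 2 w w \left(-4 + w w\right)\right) = w - \left(-2 + 2 w^{2} \left(-4 + w^{2}\right)\right) = 2 + w - 2 w^{2} \left(-4 + w^{2}\right)$)
$j{\left(58 \right)} + \left(9532 - -3666\right) = \left(2 + 58 + 2 \cdot 58^{2} \left(4 - 58^{2}\right)\right) + \left(9532 - -3666\right) = \left(2 + 58 + 2 \cdot 3364 \left(4 - 3364\right)\right) + \left(9532 + 3666\right) = \left(2 + 58 + 2 \cdot 3364 \left(4 - 3364\right)\right) + 13198 = \left(2 + 58 + 2 \cdot 3364 \left(-3360\right)\right) + 13198 = \left(2 + 58 - 22606080\right) + 13198 = -22606020 + 13198 = -22592822$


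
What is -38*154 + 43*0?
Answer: -5852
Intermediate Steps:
-38*154 + 43*0 = -5852 + 0 = -5852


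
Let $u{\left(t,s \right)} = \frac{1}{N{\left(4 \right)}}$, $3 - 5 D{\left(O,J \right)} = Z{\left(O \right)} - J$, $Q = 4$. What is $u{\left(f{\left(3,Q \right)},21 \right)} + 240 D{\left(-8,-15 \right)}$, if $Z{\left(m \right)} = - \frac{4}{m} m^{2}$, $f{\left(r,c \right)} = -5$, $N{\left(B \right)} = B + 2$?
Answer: $- \frac{12671}{6} \approx -2111.8$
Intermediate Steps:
$N{\left(B \right)} = 2 + B$
$Z{\left(m \right)} = - 4 m$
$D{\left(O,J \right)} = \frac{3}{5} + \frac{J}{5} + \frac{4 O}{5}$ ($D{\left(O,J \right)} = \frac{3}{5} - \frac{- 4 O - J}{5} = \frac{3}{5} - \frac{- J - 4 O}{5} = \frac{3}{5} + \left(\frac{J}{5} + \frac{4 O}{5}\right) = \frac{3}{5} + \frac{J}{5} + \frac{4 O}{5}$)
$u{\left(t,s \right)} = \frac{1}{6}$ ($u{\left(t,s \right)} = \frac{1}{2 + 4} = \frac{1}{6}$)
$u{\left(f{\left(3,Q \right)},21 \right)} + 240 D{\left(-8,-15 \right)} = \frac{1}{6} + 240 \left(\frac{3}{5} + \frac{1}{5} \left(-15\right) + \frac{4}{5} \left(-8\right)\right) = \frac{1}{6} + 240 \left(\frac{3}{5} - 3 - \frac{32}{5}\right) = \frac{1}{6} + 240 \left(- \frac{44}{5}\right) = \frac{1}{6} - 2112 = - \frac{12671}{6}$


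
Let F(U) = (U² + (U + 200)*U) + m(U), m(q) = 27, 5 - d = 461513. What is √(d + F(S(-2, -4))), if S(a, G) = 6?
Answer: I*√460209 ≈ 678.39*I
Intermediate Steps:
d = -461508 (d = 5 - 1*461513 = 5 - 461513 = -461508)
F(U) = 27 + U² + U*(200 + U) (F(U) = (U² + (U + 200)*U) + 27 = (U² + (200 + U)*U) + 27 = (U² + U*(200 + U)) + 27 = 27 + U² + U*(200 + U))
√(d + F(S(-2, -4))) = √(-461508 + (27 + 2*6² + 200*6)) = √(-461508 + (27 + 2*36 + 1200)) = √(-461508 + (27 + 72 + 1200)) = √(-461508 + 1299) = √(-460209) = I*√460209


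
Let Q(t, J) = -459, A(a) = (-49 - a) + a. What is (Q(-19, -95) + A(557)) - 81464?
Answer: -81972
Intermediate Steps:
A(a) = -49
(Q(-19, -95) + A(557)) - 81464 = (-459 - 49) - 81464 = -508 - 81464 = -81972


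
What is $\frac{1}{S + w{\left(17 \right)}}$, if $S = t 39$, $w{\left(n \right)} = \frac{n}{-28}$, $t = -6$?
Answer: $- \frac{28}{6569} \approx -0.0042624$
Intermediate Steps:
$w{\left(n \right)} = - \frac{n}{28}$ ($w{\left(n \right)} = n \left(- \frac{1}{28}\right) = - \frac{n}{28}$)
$S = -234$ ($S = \left(-6\right) 39 = -234$)
$\frac{1}{S + w{\left(17 \right)}} = \frac{1}{-234 - \frac{17}{28}} = \frac{1}{- \frac{6569}{28}} = - \frac{28}{6569}$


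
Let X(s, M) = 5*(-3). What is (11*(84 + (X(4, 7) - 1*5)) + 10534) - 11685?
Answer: -447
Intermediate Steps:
X(s, M) = -15
(11*(84 + (X(4, 7) - 1*5)) + 10534) - 11685 = (11*(84 + (-15 - 1*5)) + 10534) - 11685 = (11*(84 + (-15 - 5)) + 10534) - 11685 = (11*(84 - 20) + 10534) - 11685 = (11*64 + 10534) - 11685 = (704 + 10534) - 11685 = 11238 - 11685 = -447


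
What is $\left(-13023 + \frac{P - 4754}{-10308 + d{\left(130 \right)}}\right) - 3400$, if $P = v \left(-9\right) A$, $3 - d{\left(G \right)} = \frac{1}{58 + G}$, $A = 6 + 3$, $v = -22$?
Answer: $- \frac{31816392507}{1937341} \approx -16423.0$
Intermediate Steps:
$A = 9$
$d{\left(G \right)} = 3 - \frac{1}{58 + G}$
$P = 1782$ ($P = \left(-22\right) \left(-9\right) 9 = 198 \cdot 9 = 1782$)
$\left(-13023 + \frac{P - 4754}{-10308 + d{\left(130 \right)}}\right) - 3400 = \left(-13023 + \frac{1782 - 4754}{-10308 + \frac{173 + 3 \cdot 130}{58 + 130}}\right) - 3400 = \left(-13023 - \frac{2972}{-10308 + \frac{173 + 390}{188}}\right) - 3400 = \left(-13023 - \frac{2972}{-10308 + \frac{1}{188} \cdot 563}\right) - 3400 = \left(-13023 - \frac{2972}{-10308 + \frac{563}{188}}\right) - 3400 = \left(-13023 - \frac{2972}{- \frac{1937341}{188}}\right) - 3400 = \left(-13023 - - \frac{558736}{1937341}\right) - 3400 = \left(-13023 + \frac{558736}{1937341}\right) - 3400 = - \frac{25229433107}{1937341} - 3400 = - \frac{31816392507}{1937341}$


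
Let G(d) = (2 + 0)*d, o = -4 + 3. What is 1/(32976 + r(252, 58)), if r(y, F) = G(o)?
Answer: 1/32974 ≈ 3.0327e-5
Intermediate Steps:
o = -1
G(d) = 2*d
r(y, F) = -2 (r(y, F) = 2*(-1) = -2)
1/(32976 + r(252, 58)) = 1/(32976 - 2) = 1/32974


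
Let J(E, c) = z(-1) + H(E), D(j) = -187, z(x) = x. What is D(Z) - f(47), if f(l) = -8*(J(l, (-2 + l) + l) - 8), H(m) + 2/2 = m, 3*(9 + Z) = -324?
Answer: 109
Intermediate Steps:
Z = -117 (Z = -9 + (1/3)*(-324) = -9 - 108 = -117)
H(m) = -1 + m
J(E, c) = -2 + E (J(E, c) = -1 + (-1 + E) = -2 + E)
f(l) = 80 - 8*l (f(l) = -8*((-2 + l) - 8) = -8*(-10 + l) = 80 - 8*l)
D(Z) - f(47) = -187 - (80 - 8*47) = -187 - (80 - 376) = -187 - 1*(-296) = -187 + 296 = 109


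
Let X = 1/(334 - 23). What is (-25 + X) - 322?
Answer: -107916/311 ≈ -347.00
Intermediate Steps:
X = 1/311 ≈ 0.0032154
(-25 + X) - 322 = (-25 + 1/311) - 322 = -7774/311 - 322 = -107916/311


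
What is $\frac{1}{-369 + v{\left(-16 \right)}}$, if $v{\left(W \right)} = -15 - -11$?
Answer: $- \frac{1}{373} \approx -0.002681$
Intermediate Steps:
$v{\left(W \right)} = -4$ ($v{\left(W \right)} = -15 + 11 = -4$)
$\frac{1}{-369 + v{\left(-16 \right)}} = \frac{1}{-369 - 4} = \frac{1}{-373} = - \frac{1}{373}$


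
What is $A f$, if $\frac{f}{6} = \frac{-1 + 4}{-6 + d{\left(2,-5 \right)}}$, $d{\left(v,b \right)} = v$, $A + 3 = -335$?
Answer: $1521$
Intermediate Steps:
$A = -338$ ($A = -3 - 335 = -338$)
$f = - \frac{9}{2}$ ($f = 6 \frac{-1 + 4}{-6 + 2} = 6 \frac{3}{-4} = 6 \cdot 3 \left(- \frac{1}{4}\right) = 6 \left(- \frac{3}{4}\right) = - \frac{9}{2} \approx -4.5$)
$A f = \left(-338\right) \left(- \frac{9}{2}\right) = 1521$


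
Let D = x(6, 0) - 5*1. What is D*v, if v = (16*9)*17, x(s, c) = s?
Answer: 2448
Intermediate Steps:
v = 2448 (v = 144*17 = 2448)
D = 1 (D = 6 - 5*1 = 6 - 5 = 1)
D*v = 1*2448 = 2448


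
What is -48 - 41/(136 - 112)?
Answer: -1193/24 ≈ -49.708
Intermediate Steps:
-48 - 41/(136 - 112) = -48 - 41/24 = -1193/24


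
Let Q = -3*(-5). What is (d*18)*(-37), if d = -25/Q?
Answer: 1110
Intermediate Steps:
Q = 15
d = -5/3 (d = -25/15 = -25*1/15 = -5/3 ≈ -1.6667)
(d*18)*(-37) = -5/3*18*(-37) = -30*(-37) = 1110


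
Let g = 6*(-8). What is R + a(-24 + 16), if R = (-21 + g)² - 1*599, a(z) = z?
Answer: 4154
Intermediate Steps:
g = -48
R = 4162 (R = (-21 - 48)² - 1*599 = (-69)² - 599 = 4761 - 599 = 4162)
R + a(-24 + 16) = 4162 + (-24 + 16) = 4162 - 8 = 4154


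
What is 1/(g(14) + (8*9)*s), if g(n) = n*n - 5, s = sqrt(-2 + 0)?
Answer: 191/46849 - 72*I*sqrt(2)/46849 ≈ 0.0040769 - 0.0021734*I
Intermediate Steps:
s = I*sqrt(2) (s = sqrt(-2) = I*sqrt(2) ≈ 1.4142*I)
g(n) = -5 + n**2 (g(n) = n**2 - 5 = -5 + n**2)
1/(g(14) + (8*9)*s) = 1/((-5 + 14**2) + (8*9)*(I*sqrt(2))) = 1/((-5 + 196) + 72*(I*sqrt(2))) = 1/(191 + 72*I*sqrt(2))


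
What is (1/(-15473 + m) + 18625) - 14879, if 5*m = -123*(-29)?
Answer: 276447303/73798 ≈ 3746.0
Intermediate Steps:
m = 3567/5 (m = (-123*(-29))/5 = (⅕)*3567 = 3567/5 ≈ 713.40)
(1/(-15473 + m) + 18625) - 14879 = (1/(-15473 + 3567/5) + 18625) - 14879 = (1/(-73798/5) + 18625) - 14879 = (-5/73798 + 18625) - 14879 = 1374487745/73798 - 14879 = 276447303/73798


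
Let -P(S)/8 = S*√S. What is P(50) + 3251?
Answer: 3251 - 2000*√2 ≈ 422.57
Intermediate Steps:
P(S) = -8*S^(3/2) (P(S) = -8*S*√S = -8*S^(3/2))
P(50) + 3251 = -2000*√2 + 3251 = 3251 - 2000*√2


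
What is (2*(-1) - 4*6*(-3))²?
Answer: 4900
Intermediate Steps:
(2*(-1) - 4*6*(-3))² = (-2 - 24*(-3))² = (-2 + 72)² = 70² = 4900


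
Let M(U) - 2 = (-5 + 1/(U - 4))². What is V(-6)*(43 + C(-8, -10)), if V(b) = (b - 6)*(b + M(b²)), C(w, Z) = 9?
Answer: -826215/64 ≈ -12910.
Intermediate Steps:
M(U) = 2 + (-5 + 1/(-4 + U))² (M(U) = 2 + (-5 + 1/(U - 4))² = 2 + (-5 + 1/(-4 + U))²)
V(b) = (-6 + b)*(2 + b + (-21 + 5*b²)²/(-4 + b²)²) (V(b) = (b - 6)*(b + (2 + (-21 + 5*b²)²/(-4 + b²)²)) = (-6 + b)*(2 + b + (-21 + 5*b²)²/(-4 + b²)²))
V(-6)*(43 + C(-8, -10)) = ((-2838 + (-6)⁶ - 178*(-6)³ - 170*(-6)⁴ + 21*(-6)⁵ + 377*(-6) + 1372*(-6)²)/(16 + (-6)⁴ - 8*(-6)²))*(43 + 9) = ((-2838 + 46656 - 178*(-216) - 170*1296 + 21*(-7776) - 2262 + 1372*36)/(16 + 1296 - 8*36))*52 = ((-2838 + 46656 + 38448 - 220320 - 163296 - 2262 + 49392)/(16 + 1296 - 288))*52 = (-254220/1024)*52 = ((1/1024)*(-254220))*52 = -63555/256*52 = -826215/64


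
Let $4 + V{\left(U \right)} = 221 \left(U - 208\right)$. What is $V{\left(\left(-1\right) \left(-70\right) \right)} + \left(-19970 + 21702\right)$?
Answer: $-28770$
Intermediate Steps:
$V{\left(U \right)} = -45972 + 221 U$ ($V{\left(U \right)} = -4 + 221 \left(U - 208\right) = -4 + 221 \left(-208 + U\right) = -4 + \left(-45968 + 221 U\right) = -45972 + 221 U$)
$V{\left(\left(-1\right) \left(-70\right) \right)} + \left(-19970 + 21702\right) = \left(-45972 + 221 \left(\left(-1\right) \left(-70\right)\right)\right) + \left(-19970 + 21702\right) = \left(-45972 + 221 \cdot 70\right) + 1732 = \left(-45972 + 15470\right) + 1732 = -30502 + 1732 = -28770$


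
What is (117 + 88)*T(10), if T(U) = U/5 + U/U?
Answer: 615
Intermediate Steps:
T(U) = 1 + U/5 (T(U) = U*(1/5) + 1 = U/5 + 1 = 1 + U/5)
(117 + 88)*T(10) = (117 + 88)*(1 + (1/5)*10) = 205*(1 + 2) = 205*3 = 615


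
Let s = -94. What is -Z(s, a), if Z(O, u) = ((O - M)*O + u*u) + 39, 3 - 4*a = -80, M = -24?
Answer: -112793/16 ≈ -7049.6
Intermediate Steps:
a = 83/4 (a = 3/4 - 1/4*(-80) = 3/4 + 20 = 83/4 ≈ 20.750)
Z(O, u) = 39 + u**2 + O*(24 + O) (Z(O, u) = ((O - 1*(-24))*O + u*u) + 39 = ((O + 24)*O + u**2) + 39 = ((24 + O)*O + u**2) + 39 = (O*(24 + O) + u**2) + 39 = (u**2 + O*(24 + O)) + 39 = 39 + u**2 + O*(24 + O))
-Z(s, a) = -(39 + (-94)**2 + (83/4)**2 + 24*(-94)) = -(39 + 8836 + 6889/16 - 2256) = -1*112793/16 = -112793/16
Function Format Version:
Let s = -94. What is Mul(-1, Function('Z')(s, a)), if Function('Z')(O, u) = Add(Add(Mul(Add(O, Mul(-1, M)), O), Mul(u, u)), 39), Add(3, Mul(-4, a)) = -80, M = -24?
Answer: Rational(-112793, 16) ≈ -7049.6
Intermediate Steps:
a = Rational(83, 4) (a = Add(Rational(3, 4), Mul(Rational(-1, 4), -80)) = Add(Rational(3, 4), 20) = Rational(83, 4) ≈ 20.750)
Function('Z')(O, u) = Add(39, Pow(u, 2), Mul(O, Add(24, O))) (Function('Z')(O, u) = Add(Add(Mul(Add(O, Mul(-1, -24)), O), Mul(u, u)), 39) = Add(Add(Mul(Add(O, 24), O), Pow(u, 2)), 39) = Add(Add(Mul(Add(24, O), O), Pow(u, 2)), 39) = Add(Add(Mul(O, Add(24, O)), Pow(u, 2)), 39) = Add(Add(Pow(u, 2), Mul(O, Add(24, O))), 39) = Add(39, Pow(u, 2), Mul(O, Add(24, O))))
Mul(-1, Function('Z')(s, a)) = Mul(-1, Add(39, Pow(-94, 2), Pow(Rational(83, 4), 2), Mul(24, -94))) = Mul(-1, Add(39, 8836, Rational(6889, 16), -2256)) = Mul(-1, Rational(112793, 16)) = Rational(-112793, 16)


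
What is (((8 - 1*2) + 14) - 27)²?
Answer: 49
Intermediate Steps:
(((8 - 1*2) + 14) - 27)² = (((8 - 2) + 14) - 27)² = ((6 + 14) - 27)² = (20 - 27)² = (-7)² = 49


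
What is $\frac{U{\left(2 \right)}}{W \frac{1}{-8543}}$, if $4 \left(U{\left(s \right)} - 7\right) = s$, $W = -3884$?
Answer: $\frac{128145}{7768} \approx 16.497$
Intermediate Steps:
$U{\left(s \right)} = 7 + \frac{s}{4}$
$\frac{U{\left(2 \right)}}{W \frac{1}{-8543}} = \frac{7 + \frac{1}{4} \cdot 2}{\left(-3884\right) \frac{1}{-8543}} = \frac{7 + \frac{1}{2}}{\left(-3884\right) \left(- \frac{1}{8543}\right)} = \frac{15}{2 \cdot \frac{3884}{8543}} = \frac{15}{2} \cdot \frac{8543}{3884} = \frac{128145}{7768}$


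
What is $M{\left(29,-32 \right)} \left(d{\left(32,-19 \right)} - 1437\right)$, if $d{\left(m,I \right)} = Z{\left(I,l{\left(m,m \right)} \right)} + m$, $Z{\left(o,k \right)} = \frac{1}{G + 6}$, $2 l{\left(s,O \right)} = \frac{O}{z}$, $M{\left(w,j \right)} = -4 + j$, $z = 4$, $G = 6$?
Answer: $50577$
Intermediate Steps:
$l{\left(s,O \right)} = \frac{O}{8}$ ($l{\left(s,O \right)} = \frac{O \frac{1}{4}}{2} = \frac{\frac{1}{4} O}{2} = \frac{O}{8}$)
$Z{\left(o,k \right)} = \frac{1}{12}$ ($Z{\left(o,k \right)} = \frac{1}{6 + 6} = \frac{1}{12}$)
$d{\left(m,I \right)} = \frac{1}{12} + m$
$M{\left(29,-32 \right)} \left(d{\left(32,-19 \right)} - 1437\right) = \left(-4 - 32\right) \left(\left(\frac{1}{12} + 32\right) - 1437\right) = - 36 \left(\frac{385}{12} - 1437\right) = \left(-36\right) \left(- \frac{16859}{12}\right) = 50577$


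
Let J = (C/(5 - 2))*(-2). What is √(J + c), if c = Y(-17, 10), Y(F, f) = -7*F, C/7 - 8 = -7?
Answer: 7*√21/3 ≈ 10.693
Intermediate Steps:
C = 7 (C = 56 + 7*(-7) = 56 - 49 = 7)
c = 119 (c = -7*(-17) = 119)
J = -14/3 (J = (7/(5 - 2))*(-2) = (7/3)*(-2) = -14/3 ≈ -4.6667)
√(J + c) = √(-14/3 + 119) = √(343/3) = 7*√21/3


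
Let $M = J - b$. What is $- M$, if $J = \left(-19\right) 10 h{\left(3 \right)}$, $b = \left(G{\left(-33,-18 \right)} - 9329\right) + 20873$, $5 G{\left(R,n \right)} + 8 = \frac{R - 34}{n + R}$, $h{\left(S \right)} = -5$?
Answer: $\frac{2701129}{255} \approx 10593.0$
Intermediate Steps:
$G{\left(R,n \right)} = - \frac{8}{5} + \frac{-34 + R}{5 \left(R + n\right)}$ ($G{\left(R,n \right)} = - \frac{8}{5} + \frac{\left(R - 34\right) \frac{1}{n + R}}{5} = - \frac{8}{5} + \frac{\left(-34 + R\right) \frac{1}{R + n}}{5} = - \frac{8}{5} + \frac{\frac{1}{R + n} \left(-34 + R\right)}{5} = - \frac{8}{5} + \frac{-34 + R}{5 \left(R + n\right)}$)
$b = \frac{2943379}{255}$ ($b = \left(\frac{-34 - -144 - -231}{5 \left(-33 - 18\right)} - 9329\right) + 20873 = \left(\frac{-34 + 144 + 231}{5 \left(-51\right)} - 9329\right) + 20873 = \left(\frac{1}{5} \left(- \frac{1}{51}\right) 341 - 9329\right) + 20873 = \left(- \frac{341}{255} - 9329\right) + 20873 = - \frac{2379236}{255} + 20873 = \frac{2943379}{255} \approx 11543.0$)
$J = 950$ ($J = \left(-19\right) 10 \left(-5\right) = \left(-190\right) \left(-5\right) = 950$)
$M = - \frac{2701129}{255}$ ($M = 950 - \frac{2943379}{255} = - \frac{2701129}{255} \approx -10593.0$)
$- M = \left(-1\right) \left(- \frac{2701129}{255}\right) = \frac{2701129}{255}$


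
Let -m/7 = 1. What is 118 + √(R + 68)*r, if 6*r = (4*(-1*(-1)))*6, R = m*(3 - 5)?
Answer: 118 + 4*√82 ≈ 154.22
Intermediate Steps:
m = -7 (m = -7*1 = -7)
R = 14 (R = -7*(3 - 5) = -7*(-2) = 14)
r = 4 (r = ((4*(-1*(-1)))*6)/6 = ((4*1)*6)/6 = (4*6)/6 = (⅙)*24 = 4)
118 + √(R + 68)*r = 118 + √(14 + 68)*4 = 118 + √82*4 = 118 + 4*√82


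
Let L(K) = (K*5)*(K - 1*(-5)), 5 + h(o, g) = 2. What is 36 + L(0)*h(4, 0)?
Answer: 36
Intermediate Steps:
h(o, g) = -3 (h(o, g) = -5 + 2 = -3)
L(K) = 5*K*(5 + K) (L(K) = (5*K)*(K + 5) = (5*K)*(5 + K) = 5*K*(5 + K))
36 + L(0)*h(4, 0) = 36 + (5*0*(5 + 0))*(-3) = 36 + (5*0*5)*(-3) = 36 + 0*(-3) = 36 + 0 = 36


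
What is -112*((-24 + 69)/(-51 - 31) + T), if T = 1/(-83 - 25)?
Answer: 69188/1107 ≈ 62.500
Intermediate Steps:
T = -1/108 (T = 1/(-108) = -1/108 ≈ -0.0092593)
-112*((-24 + 69)/(-51 - 31) + T) = -112*((-24 + 69)/(-51 - 31) - 1/108) = -112*(45/(-82) - 1/108) = -112*(45*(-1/82) - 1/108) = -112*(-45/82 - 1/108) = -112*(-2471/4428) = 69188/1107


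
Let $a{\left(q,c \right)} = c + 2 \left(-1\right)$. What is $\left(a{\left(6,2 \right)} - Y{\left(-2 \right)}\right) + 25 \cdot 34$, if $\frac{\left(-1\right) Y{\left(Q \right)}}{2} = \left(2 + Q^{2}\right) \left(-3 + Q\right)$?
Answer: $790$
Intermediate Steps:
$a{\left(q,c \right)} = -2 + c$ ($a{\left(q,c \right)} = c - 2 = -2 + c$)
$Y{\left(Q \right)} = - 2 \left(-3 + Q\right) \left(2 + Q^{2}\right)$ ($Y{\left(Q \right)} = - 2 \left(2 + Q^{2}\right) \left(-3 + Q\right) = - 2 \left(-3 + Q\right) \left(2 + Q^{2}\right)$)
$\left(a{\left(6,2 \right)} - Y{\left(-2 \right)}\right) + 25 \cdot 34 = \left(\left(-2 + 2\right) - \left(12 - -8 - 2 \left(-2\right)^{3} + 6 \left(-2\right)^{2}\right)\right) + 25 \cdot 34 = \left(0 - \left(12 + 8 - -16 + 6 \cdot 4\right)\right) + 850 = \left(0 - \left(12 + 8 + 16 + 24\right)\right) + 850 = \left(0 - 60\right) + 850 = -60 + 850 = 790$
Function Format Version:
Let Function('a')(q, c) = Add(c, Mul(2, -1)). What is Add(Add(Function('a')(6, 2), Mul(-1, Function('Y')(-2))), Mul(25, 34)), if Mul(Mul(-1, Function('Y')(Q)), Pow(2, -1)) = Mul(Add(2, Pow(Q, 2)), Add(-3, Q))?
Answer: 790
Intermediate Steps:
Function('a')(q, c) = Add(-2, c) (Function('a')(q, c) = Add(c, -2) = Add(-2, c))
Function('Y')(Q) = Mul(-2, Add(-3, Q), Add(2, Pow(Q, 2))) (Function('Y')(Q) = Mul(-2, Mul(Add(2, Pow(Q, 2)), Add(-3, Q))) = Mul(-2, Mul(Add(-3, Q), Add(2, Pow(Q, 2)))) = Mul(-2, Add(-3, Q), Add(2, Pow(Q, 2))))
Add(Add(Function('a')(6, 2), Mul(-1, Function('Y')(-2))), Mul(25, 34)) = Add(Add(Add(-2, 2), Mul(-1, Add(12, Mul(-4, -2), Mul(-2, Pow(-2, 3)), Mul(6, Pow(-2, 2))))), Mul(25, 34)) = Add(Add(0, Mul(-1, Add(12, 8, Mul(-2, -8), Mul(6, 4)))), 850) = Add(Add(0, Mul(-1, Add(12, 8, 16, 24))), 850) = Add(Add(0, Mul(-1, 60)), 850) = Add(Add(0, -60), 850) = Add(-60, 850) = 790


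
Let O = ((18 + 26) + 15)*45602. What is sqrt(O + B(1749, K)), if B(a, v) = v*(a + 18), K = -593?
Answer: sqrt(1642687) ≈ 1281.7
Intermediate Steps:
B(a, v) = v*(18 + a)
O = 2690518 (O = (44 + 15)*45602 = 59*45602 = 2690518)
sqrt(O + B(1749, K)) = sqrt(2690518 - 593*(18 + 1749)) = sqrt(2690518 - 593*1767) = sqrt(2690518 - 1047831) = sqrt(1642687)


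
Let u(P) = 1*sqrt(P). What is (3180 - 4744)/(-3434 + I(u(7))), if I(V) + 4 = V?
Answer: 5377032/11819837 + 1564*sqrt(7)/11819837 ≈ 0.45527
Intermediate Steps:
u(P) = sqrt(P)
I(V) = -4 + V
(3180 - 4744)/(-3434 + I(u(7))) = (3180 - 4744)/(-3434 + (-4 + sqrt(7))) = -1564/(-3438 + sqrt(7))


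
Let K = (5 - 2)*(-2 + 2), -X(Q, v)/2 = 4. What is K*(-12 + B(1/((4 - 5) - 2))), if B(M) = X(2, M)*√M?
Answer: 0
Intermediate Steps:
X(Q, v) = -8 (X(Q, v) = -2*4 = -8)
B(M) = -8*√M
K = 0 (K = 3*0 = 0)
K*(-12 + B(1/((4 - 5) - 2))) = 0*(-12 - 8*I*√3/3) = 0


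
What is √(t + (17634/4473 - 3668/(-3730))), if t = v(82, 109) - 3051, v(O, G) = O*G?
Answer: √45558584342630835/2780715 ≈ 76.759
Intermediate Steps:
v(O, G) = G*O
t = 5887 (t = 109*82 - 3051 = 8938 - 3051 = 5887)
√(t + (17634/4473 - 3668/(-3730))) = √(5887 + (17634/4473 - 3668/(-3730))) = √(5887 + (17634*(1/4473) - 3668*(-1/3730))) = √(5887 + (5878/1491 + 1834/1865)) = √(5887 + 13696964/2780715) = √(16383766169/2780715) = √45558584342630835/2780715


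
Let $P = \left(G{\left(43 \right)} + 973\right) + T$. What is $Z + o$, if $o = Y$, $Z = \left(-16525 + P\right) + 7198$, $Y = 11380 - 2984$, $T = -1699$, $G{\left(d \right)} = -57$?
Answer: $-1714$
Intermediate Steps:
$Y = 8396$ ($Y = 11380 - 2984 = 8396$)
$P = -783$ ($P = \left(-57 + 973\right) - 1699 = 916 - 1699 = -783$)
$Z = -10110$ ($Z = \left(-16525 - 783\right) + 7198 = -17308 + 7198 = -10110$)
$o = 8396$
$Z + o = -10110 + 8396 = -1714$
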